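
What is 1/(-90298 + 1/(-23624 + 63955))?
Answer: -40331/3641808637 ≈ -1.1074e-5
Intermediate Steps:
1/(-90298 + 1/(-23624 + 63955)) = 1/(-90298 + 1/40331) = 1/(-3641808637/40331) = -40331/3641808637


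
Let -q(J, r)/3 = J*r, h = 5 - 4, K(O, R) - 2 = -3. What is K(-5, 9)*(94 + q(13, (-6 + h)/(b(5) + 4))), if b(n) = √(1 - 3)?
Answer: (-94*√2 + 571*I)/(√2 - 4*I) ≈ -137.33 + 15.321*I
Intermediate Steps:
K(O, R) = -1 (K(O, R) = 2 - 3 = -1)
b(n) = I*√2 (b(n) = √(-2) = I*√2)
h = 1
q(J, r) = -3*J*r
K(-5, 9)*(94 + q(13, (-6 + h)/(b(5) + 4))) = -(94 - 3*13*(-6 + 1)/(I*√2 + 4)) = -(94 - 3*13*(-5/(4 + I*√2))) = -(94 + 195/(4 + I*√2)) = -94 - 195/(4 + I*√2)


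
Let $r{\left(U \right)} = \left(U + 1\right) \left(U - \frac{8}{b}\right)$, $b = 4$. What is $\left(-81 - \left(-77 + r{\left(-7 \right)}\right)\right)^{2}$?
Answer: $3364$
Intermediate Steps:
$r{\left(U \right)} = \left(1 + U\right) \left(-2 + U\right)$ ($r{\left(U \right)} = \left(U + 1\right) \left(U - \frac{8}{4}\right) = \left(1 + U\right) \left(U - 2\right) = \left(1 + U\right) \left(-2 + U\right)$)
$\left(-81 - \left(-77 + r{\left(-7 \right)}\right)\right)^{2} = \left(-81 + \left(77 - \left(-2 + \left(-7\right)^{2} - -7\right)\right)\right)^{2} = \left(-81 + \left(77 - \left(-2 + 49 + 7\right)\right)\right)^{2} = \left(-81 + \left(77 - 54\right)\right)^{2} = \left(-81 + 23\right)^{2} = \left(-58\right)^{2} = 3364$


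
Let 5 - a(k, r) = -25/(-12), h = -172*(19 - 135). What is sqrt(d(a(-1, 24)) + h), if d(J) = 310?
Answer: sqrt(20262) ≈ 142.34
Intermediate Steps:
h = 19952 (h = -172*(-116) = 19952)
a(k, r) = 35/12 (a(k, r) = 5 - (-25)/(-12) = 5 - (-25)*(-1)/12 = 5 - 1*25/12 = 5 - 25/12 = 35/12)
sqrt(d(a(-1, 24)) + h) = sqrt(310 + 19952) = sqrt(20262)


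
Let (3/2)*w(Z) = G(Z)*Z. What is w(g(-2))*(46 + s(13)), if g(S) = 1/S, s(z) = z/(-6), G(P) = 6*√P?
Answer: -263*I*√2/6 ≈ -61.99*I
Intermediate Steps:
s(z) = -z/6 (s(z) = z*(-⅙) = -z/6)
w(Z) = 4*Z^(3/2) (w(Z) = 2*((6*√Z)*Z)/3 = 2*(6*Z^(3/2))/3 = 4*Z^(3/2))
w(g(-2))*(46 + s(13)) = (4*(1/(-2))^(3/2))*(46 - ⅙*13) = (4*(-½)^(3/2))*(46 - 13/6) = (4*(-I*√2/4))*(263/6) = -I*√2*(263/6) = -263*I*√2/6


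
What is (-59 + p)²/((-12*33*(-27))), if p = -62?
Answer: 1331/972 ≈ 1.3693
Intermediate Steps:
(-59 + p)²/((-12*33*(-27))) = (-59 - 62)²/((-12*33*(-27))) = (-121)²/((-396*(-27))) = 14641/10692 = 14641*(1/10692) = 1331/972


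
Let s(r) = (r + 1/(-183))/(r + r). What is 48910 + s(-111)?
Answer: 993518987/20313 ≈ 48911.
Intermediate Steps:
s(r) = (-1/183 + r)/(2*r) (s(r) = (r - 1/183)/((2*r)) = (-1/183 + r)*(1/(2*r)) = (-1/183 + r)/(2*r))
48910 + s(-111) = 48910 + (1/366)*(-1 + 183*(-111))/(-111) = 48910 + (1/366)*(-1/111)*(-1 - 20313) = 48910 + (1/366)*(-1/111)*(-20314) = 48910 + 10157/20313 = 993518987/20313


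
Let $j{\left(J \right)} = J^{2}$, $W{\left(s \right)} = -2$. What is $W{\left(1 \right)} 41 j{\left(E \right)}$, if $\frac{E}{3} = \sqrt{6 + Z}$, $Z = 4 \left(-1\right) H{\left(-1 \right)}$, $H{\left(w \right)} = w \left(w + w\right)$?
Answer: $1476$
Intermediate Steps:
$H{\left(w \right)} = 2 w^{2}$ ($H{\left(w \right)} = w 2 w = 2 w^{2}$)
$Z = -8$ ($Z = 4 \left(-1\right) 2 \left(-1\right)^{2} = - 4 \cdot 2 \cdot 1 = \left(-4\right) 2 = -8$)
$E = 3 i \sqrt{2}$ ($E = 3 \sqrt{6 - 8} = 3 \sqrt{-2} = 3 i \sqrt{2} \approx 4.2426 i$)
$W{\left(1 \right)} 41 j{\left(E \right)} = \left(-2\right) 41 \left(3 i \sqrt{2}\right)^{2} = \left(-82\right) \left(-18\right) = 1476$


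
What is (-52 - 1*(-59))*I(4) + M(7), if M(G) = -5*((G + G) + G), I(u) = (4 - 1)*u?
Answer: -21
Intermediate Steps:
I(u) = 3*u
M(G) = -15*G (M(G) = -5*(2*G + G) = -15*G)
(-52 - 1*(-59))*I(4) + M(7) = (-52 - 1*(-59))*(3*4) - 15*7 = (-52 + 59)*12 - 105 = 7*12 - 105 = 84 - 105 = -21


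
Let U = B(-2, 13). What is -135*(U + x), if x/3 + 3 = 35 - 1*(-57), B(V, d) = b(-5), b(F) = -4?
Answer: -35505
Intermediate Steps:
B(V, d) = -4
U = -4
x = 267 (x = -9 + 3*(35 - 1*(-57)) = -9 + 3*(35 + 57) = -9 + 3*92 = -9 + 276 = 267)
-135*(U + x) = -135*(-4 + 267) = -135*263 = -35505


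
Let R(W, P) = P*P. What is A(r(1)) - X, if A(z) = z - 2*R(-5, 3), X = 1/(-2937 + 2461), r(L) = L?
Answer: -8091/476 ≈ -16.998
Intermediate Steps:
R(W, P) = P²
X = -1/476 (X = 1/(-476) = -1/476 ≈ -0.0021008)
A(z) = -18 + z (A(z) = z - 2*3² = z - 2*9 = z - 1*18 = z - 18 = -18 + z)
A(r(1)) - X = (-18 + 1) - 1*(-1/476) = -17 + 1/476 = -8091/476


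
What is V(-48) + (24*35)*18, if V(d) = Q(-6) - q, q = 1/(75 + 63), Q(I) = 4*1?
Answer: 2087111/138 ≈ 15124.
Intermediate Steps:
Q(I) = 4
q = 1/138 ≈ 0.0072464
V(d) = 551/138 (V(d) = 4 - 1*1/138 = 4 - 1/138 = 551/138)
V(-48) + (24*35)*18 = 551/138 + (24*35)*18 = 551/138 + 840*18 = 551/138 + 15120 = 2087111/138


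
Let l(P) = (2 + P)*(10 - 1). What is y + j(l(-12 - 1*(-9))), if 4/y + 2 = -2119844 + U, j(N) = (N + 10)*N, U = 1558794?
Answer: -1262368/140263 ≈ -9.0000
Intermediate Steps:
l(P) = 18 + 9*P (l(P) = (2 + P)*9 = 18 + 9*P)
j(N) = N*(10 + N) (j(N) = (10 + N)*N = N*(10 + N))
y = -1/140263 (y = 4/(-2 + (-2119844 + 1558794)) = 4/(-2 - 561050) = 4/(-561052) = 4*(-1/561052) = -1/140263 ≈ -7.1295e-6)
y + j(l(-12 - 1*(-9))) = -1/140263 + (18 + 9*(-12 - 1*(-9)))*(10 + (18 + 9*(-12 - 1*(-9)))) = -1/140263 + (18 + 9*(-12 + 9))*(10 + (18 + 9*(-12 + 9))) = -1/140263 + (18 + 9*(-3))*(10 + (18 + 9*(-3))) = -1/140263 + (18 - 27)*(10 + (18 - 27)) = -1/140263 - 9*(10 - 9) = -1/140263 - 9*1 = -1/140263 - 9 = -1262368/140263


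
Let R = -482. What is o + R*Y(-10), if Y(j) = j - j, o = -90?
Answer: -90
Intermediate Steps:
Y(j) = 0
o + R*Y(-10) = -90 - 482*0 = -90 + 0 = -90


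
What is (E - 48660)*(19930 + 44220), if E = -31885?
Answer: -5166961750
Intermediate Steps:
(E - 48660)*(19930 + 44220) = (-31885 - 48660)*(19930 + 44220) = -80545*64150 = -5166961750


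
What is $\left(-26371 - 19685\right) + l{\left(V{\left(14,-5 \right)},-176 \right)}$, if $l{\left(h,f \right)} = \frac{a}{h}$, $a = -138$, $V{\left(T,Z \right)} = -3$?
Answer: $-46010$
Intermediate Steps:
$l{\left(h,f \right)} = - \frac{138}{h}$
$\left(-26371 - 19685\right) + l{\left(V{\left(14,-5 \right)},-176 \right)} = \left(-26371 - 19685\right) - \frac{138}{-3} = -46056 - -46 = -46056 + 46 = -46010$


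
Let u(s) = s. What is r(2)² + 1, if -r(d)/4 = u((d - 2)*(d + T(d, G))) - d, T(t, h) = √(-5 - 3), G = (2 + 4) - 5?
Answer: 65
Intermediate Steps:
G = 1 (G = 6 - 5 = 1)
T(t, h) = 2*I*√2 (T(t, h) = √(-8) = 2*I*√2)
r(d) = 4*d - 4*(-2 + d)*(d + 2*I*√2) (r(d) = -4*((d - 2)*(d + 2*I*√2) - d) = -4*((-2 + d)*(d + 2*I*√2) - d) = -4*(-d + (-2 + d)*(d + 2*I*√2)) = 4*d - 4*(-2 + d)*(d + 2*I*√2))
r(2)² + 1 = (-4*2² + 12*2 + 16*I*√2 - 8*I*2*√2)² + 1 = (-4*4 + 24 + 16*I*√2 - 16*I*√2)² + 1 = (-16 + 24 + 16*I*√2 - 16*I*√2)² + 1 = 8² + 1 = 64 + 1 = 65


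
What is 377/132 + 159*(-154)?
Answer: -3231775/132 ≈ -24483.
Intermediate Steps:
377/132 + 159*(-154) = 377*(1/132) - 24486 = 377/132 - 24486 = -3231775/132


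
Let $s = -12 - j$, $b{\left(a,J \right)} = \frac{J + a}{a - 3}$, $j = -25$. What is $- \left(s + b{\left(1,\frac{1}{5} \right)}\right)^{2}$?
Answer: $- \frac{3844}{25} \approx -153.76$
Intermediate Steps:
$b{\left(a,J \right)} = \frac{J + a}{-3 + a}$
$s = 13$ ($s = -12 - -25 = -12 + 25 = 13$)
$- \left(s + b{\left(1,\frac{1}{5} \right)}\right)^{2} = - \left(13 + \frac{\frac{1}{5} + 1}{-3 + 1}\right)^{2} = - \left(13 + \frac{\frac{1}{5} + 1}{-2}\right)^{2} = - \left(13 - \frac{3}{5}\right)^{2} = - \left(\frac{62}{5}\right)^{2} = \left(-1\right) \frac{3844}{25} = - \frac{3844}{25}$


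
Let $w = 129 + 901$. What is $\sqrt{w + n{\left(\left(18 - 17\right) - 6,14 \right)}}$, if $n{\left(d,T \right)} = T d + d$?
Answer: $\sqrt{955} \approx 30.903$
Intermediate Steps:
$n{\left(d,T \right)} = d + T d$
$w = 1030$
$\sqrt{w + n{\left(\left(18 - 17\right) - 6,14 \right)}} = \sqrt{1030 + \left(\left(18 - 17\right) - 6\right) \left(1 + 14\right)} = \sqrt{1030 + \left(1 - 6\right) 15} = \sqrt{1030 - 75} = \sqrt{955}$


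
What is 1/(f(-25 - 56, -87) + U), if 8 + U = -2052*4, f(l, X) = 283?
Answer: -1/7933 ≈ -0.00012606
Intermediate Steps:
U = -8216 (U = -8 - 2052*4 = -8 - 684*12 = -8 - 8208 = -8216)
1/(f(-25 - 56, -87) + U) = 1/(283 - 8216) = 1/(-7933) = -1/7933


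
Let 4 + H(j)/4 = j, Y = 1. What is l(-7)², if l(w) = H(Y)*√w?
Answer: -1008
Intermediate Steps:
H(j) = -16 + 4*j
l(w) = -12*√w (l(w) = (-16 + 4*1)*√w = (-16 + 4)*√w = -12*√w)
l(-7)² = (-12*I*√7)² = -1008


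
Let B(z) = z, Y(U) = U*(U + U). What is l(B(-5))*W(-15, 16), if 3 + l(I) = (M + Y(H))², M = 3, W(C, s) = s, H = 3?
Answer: 7008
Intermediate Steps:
Y(U) = 2*U² (Y(U) = U*(2*U) = 2*U²)
l(I) = 438 (l(I) = -3 + (3 + 2*3²)² = -3 + (3 + 2*9)² = -3 + (3 + 18)² = -3 + 21² = -3 + 441 = 438)
l(B(-5))*W(-15, 16) = 438*16 = 7008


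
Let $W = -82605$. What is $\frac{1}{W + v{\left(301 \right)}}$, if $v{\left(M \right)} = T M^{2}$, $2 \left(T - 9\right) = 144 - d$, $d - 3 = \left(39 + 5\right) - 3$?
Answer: $\frac{1}{5262854} \approx 1.9001 \cdot 10^{-7}$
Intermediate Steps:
$d = 44$ ($d = 3 + \left(\left(39 + 5\right) - 3\right) = 3 + \left(44 - 3\right) = 3 + 41 = 44$)
$T = 59$ ($T = 9 + \frac{144 - 44}{2} = 9 + \frac{1}{2} \cdot 100 = 9 + 50 = 59$)
$v{\left(M \right)} = 59 M^{2}$
$\frac{1}{W + v{\left(301 \right)}} = \frac{1}{-82605 + 59 \cdot 301^{2}} = \frac{1}{-82605 + 59 \cdot 90601} = \frac{1}{-82605 + 5345459} = \frac{1}{5262854}$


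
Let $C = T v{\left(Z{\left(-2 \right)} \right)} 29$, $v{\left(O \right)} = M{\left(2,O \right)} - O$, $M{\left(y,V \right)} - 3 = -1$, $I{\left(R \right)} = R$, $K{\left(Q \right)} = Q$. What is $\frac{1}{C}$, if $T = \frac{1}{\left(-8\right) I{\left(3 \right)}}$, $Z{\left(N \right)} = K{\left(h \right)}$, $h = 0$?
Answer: $- \frac{12}{29} \approx -0.41379$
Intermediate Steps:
$Z{\left(N \right)} = 0$
$M{\left(y,V \right)} = 2$ ($M{\left(y,V \right)} = 3 - 1 = 2$)
$T = - \frac{1}{24}$ ($T = \frac{1}{\left(-8\right) 3} = \frac{1}{-24} = - \frac{1}{24} \approx -0.041667$)
$v{\left(O \right)} = 2 - O$
$C = - \frac{29}{12}$ ($C = - \frac{2 - 0}{24} \cdot 29 = - \frac{2 + 0}{24} \cdot 29 = \left(- \frac{1}{24}\right) 2 \cdot 29 = \left(- \frac{1}{12}\right) 29 = - \frac{29}{12} \approx -2.4167$)
$\frac{1}{C} = \frac{1}{- \frac{29}{12}} = - \frac{12}{29}$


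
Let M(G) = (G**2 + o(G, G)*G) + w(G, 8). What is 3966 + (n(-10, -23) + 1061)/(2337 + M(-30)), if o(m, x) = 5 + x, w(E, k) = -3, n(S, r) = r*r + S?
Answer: 3950531/996 ≈ 3966.4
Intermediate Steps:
n(S, r) = S + r**2 (n(S, r) = r**2 + S = S + r**2)
M(G) = -3 + G**2 + G*(5 + G) (M(G) = (G**2 + (5 + G)*G) - 3 = (G**2 + G*(5 + G)) - 3 = -3 + G**2 + G*(5 + G))
3966 + (n(-10, -23) + 1061)/(2337 + M(-30)) = 3966 + ((-10 + (-23)**2) + 1061)/(2337 + (-3 + (-30)**2 - 30*(5 - 30))) = 3966 + ((-10 + 529) + 1061)/(2337 + (-3 + 900 - 30*(-25))) = 3966 + (519 + 1061)/(2337 + (-3 + 900 + 750)) = 3966 + 1580/(2337 + 1647) = 3966 + 1580/3984 = 3966 + 1580*(1/3984) = 3966 + 395/996 = 3950531/996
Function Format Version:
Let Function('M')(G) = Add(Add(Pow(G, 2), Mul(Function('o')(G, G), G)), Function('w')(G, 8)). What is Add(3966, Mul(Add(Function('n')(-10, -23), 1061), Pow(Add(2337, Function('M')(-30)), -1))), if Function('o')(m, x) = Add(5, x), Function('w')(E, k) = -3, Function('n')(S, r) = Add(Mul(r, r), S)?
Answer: Rational(3950531, 996) ≈ 3966.4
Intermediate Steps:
Function('n')(S, r) = Add(S, Pow(r, 2)) (Function('n')(S, r) = Add(Pow(r, 2), S) = Add(S, Pow(r, 2)))
Function('M')(G) = Add(-3, Pow(G, 2), Mul(G, Add(5, G))) (Function('M')(G) = Add(Add(Pow(G, 2), Mul(Add(5, G), G)), -3) = Add(Add(Pow(G, 2), Mul(G, Add(5, G))), -3) = Add(-3, Pow(G, 2), Mul(G, Add(5, G))))
Add(3966, Mul(Add(Function('n')(-10, -23), 1061), Pow(Add(2337, Function('M')(-30)), -1))) = Add(3966, Mul(Add(Add(-10, Pow(-23, 2)), 1061), Pow(Add(2337, Add(-3, Pow(-30, 2), Mul(-30, Add(5, -30)))), -1))) = Add(3966, Mul(Add(Add(-10, 529), 1061), Pow(Add(2337, Add(-3, 900, Mul(-30, -25))), -1))) = Add(3966, Mul(Add(519, 1061), Pow(Add(2337, Add(-3, 900, 750)), -1))) = Add(3966, Mul(1580, Pow(Add(2337, 1647), -1))) = Add(3966, Mul(1580, Pow(3984, -1))) = Add(3966, Mul(1580, Rational(1, 3984))) = Add(3966, Rational(395, 996)) = Rational(3950531, 996)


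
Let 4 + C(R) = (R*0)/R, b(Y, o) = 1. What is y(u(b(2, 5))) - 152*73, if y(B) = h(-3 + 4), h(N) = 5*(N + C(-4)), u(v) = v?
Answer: -11111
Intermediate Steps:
C(R) = -4 (C(R) = -4 + (R*0)/R = -4 + 0/R = -4 + 0 = -4)
h(N) = -20 + 5*N (h(N) = 5*(N - 4) = 5*(-4 + N) = -20 + 5*N)
y(B) = -15 (y(B) = -20 + 5*(-3 + 4) = -20 + 5*1 = -20 + 5 = -15)
y(u(b(2, 5))) - 152*73 = -15 - 152*73 = -15 - 11096 = -11111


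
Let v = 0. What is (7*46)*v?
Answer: 0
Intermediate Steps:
(7*46)*v = (7*46)*0 = 322*0 = 0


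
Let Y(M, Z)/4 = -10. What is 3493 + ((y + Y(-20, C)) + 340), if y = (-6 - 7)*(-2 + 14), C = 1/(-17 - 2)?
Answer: 3637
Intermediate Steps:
C = -1/19 (C = 1/(-19) = -1/19 ≈ -0.052632)
Y(M, Z) = -40 (Y(M, Z) = 4*(-10) = -40)
y = -156 (y = -13*12 = -156)
3493 + ((y + Y(-20, C)) + 340) = 3493 + ((-156 - 40) + 340) = 3493 + (-196 + 340) = 3493 + 144 = 3637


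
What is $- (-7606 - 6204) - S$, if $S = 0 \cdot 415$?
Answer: $13810$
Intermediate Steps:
$S = 0$
$- (-7606 - 6204) - S = - (-7606 - 6204) - 0 = \left(-1\right) \left(-13810\right) + 0 = 13810 + 0 = 13810$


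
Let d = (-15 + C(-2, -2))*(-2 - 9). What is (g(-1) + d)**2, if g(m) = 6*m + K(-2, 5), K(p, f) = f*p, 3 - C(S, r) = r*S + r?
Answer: 19044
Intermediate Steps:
C(S, r) = 3 - r - S*r (C(S, r) = 3 - (r*S + r) = 3 - (S*r + r) = 3 - (r + S*r) = 3 + (-r - S*r) = 3 - r - S*r)
d = 154 (d = (-15 + (3 - 1*(-2) - 1*(-2)*(-2)))*(-2 - 9) = (-15 + (3 + 2 - 4))*(-11) = (-15 + 1)*(-11) = -14*(-11) = 154)
g(m) = -10 + 6*m (g(m) = 6*m + 5*(-2) = 6*m - 10 = -10 + 6*m)
(g(-1) + d)**2 = ((-10 + 6*(-1)) + 154)**2 = ((-10 - 6) + 154)**2 = (-16 + 154)**2 = 138**2 = 19044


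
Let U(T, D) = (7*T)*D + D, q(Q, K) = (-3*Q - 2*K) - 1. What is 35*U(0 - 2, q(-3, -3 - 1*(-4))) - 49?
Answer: -2779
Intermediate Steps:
q(Q, K) = -1 - 3*Q - 2*K
U(T, D) = D + 7*D*T (U(T, D) = 7*D*T + D = D + 7*D*T)
35*U(0 - 2, q(-3, -3 - 1*(-4))) - 49 = 35*((-1 - 3*(-3) - 2*(-3 - 1*(-4)))*(1 + 7*(0 - 2))) - 49 = 35*((-1 + 9 - 2*(-3 + 4))*(1 + 7*(-2))) - 49 = 35*((-1 + 9 - 2*1)*(1 - 14)) - 49 = 35*((-1 + 9 - 2)*(-13)) - 49 = 35*(6*(-13)) - 49 = 35*(-78) - 49 = -2730 - 49 = -2779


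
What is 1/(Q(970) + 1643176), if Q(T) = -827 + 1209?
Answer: 1/1643558 ≈ 6.0844e-7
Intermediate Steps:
Q(T) = 382
1/(Q(970) + 1643176) = 1/(382 + 1643176) = 1/1643558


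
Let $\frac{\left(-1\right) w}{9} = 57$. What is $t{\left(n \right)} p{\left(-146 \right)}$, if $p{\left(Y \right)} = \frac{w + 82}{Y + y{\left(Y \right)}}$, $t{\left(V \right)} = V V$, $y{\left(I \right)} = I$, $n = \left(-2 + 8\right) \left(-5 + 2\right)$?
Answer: $\frac{34911}{73} \approx 478.23$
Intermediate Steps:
$w = -513$ ($w = \left(-9\right) 57 = -513$)
$n = -18$ ($n = 6 \left(-3\right) = -18$)
$t{\left(V \right)} = V^{2}$
$p{\left(Y \right)} = - \frac{431}{2 Y}$ ($p{\left(Y \right)} = \frac{-513 + 82}{Y + Y} = - \frac{431}{2 Y}$)
$t{\left(n \right)} p{\left(-146 \right)} = \left(-18\right)^{2} \left(- \frac{431}{2 \left(-146\right)}\right) = 324 \left(\left(- \frac{431}{2}\right) \left(- \frac{1}{146}\right)\right) = 324 \cdot \frac{431}{292} = \frac{34911}{73}$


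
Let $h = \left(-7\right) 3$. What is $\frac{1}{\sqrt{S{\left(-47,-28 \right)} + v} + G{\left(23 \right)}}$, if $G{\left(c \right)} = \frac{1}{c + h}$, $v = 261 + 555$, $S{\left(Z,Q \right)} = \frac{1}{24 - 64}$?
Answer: $- \frac{20}{32629} + \frac{2 \sqrt{326390}}{32629} \approx 0.034405$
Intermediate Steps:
$h = -21$
$S{\left(Z,Q \right)} = - \frac{1}{40}$ ($S{\left(Z,Q \right)} = \frac{1}{-40} = - \frac{1}{40}$)
$v = 816$
$G{\left(c \right)} = \frac{1}{-21 + c}$ ($G{\left(c \right)} = \frac{1}{c - 21} = \frac{1}{-21 + c}$)
$\frac{1}{\sqrt{S{\left(-47,-28 \right)} + v} + G{\left(23 \right)}} = \frac{1}{\sqrt{- \frac{1}{40} + 816} + \frac{1}{-21 + 23}} = \frac{1}{\sqrt{\frac{32639}{40}} + \frac{1}{2}} = \frac{1}{\frac{\sqrt{326390}}{20} + \frac{1}{2}} = \frac{1}{\frac{1}{2} + \frac{\sqrt{326390}}{20}}$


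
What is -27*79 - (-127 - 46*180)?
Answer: 6274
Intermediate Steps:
-27*79 - (-127 - 46*180) = -2133 - (-127 - 8280) = -2133 - 1*(-8407) = -2133 + 8407 = 6274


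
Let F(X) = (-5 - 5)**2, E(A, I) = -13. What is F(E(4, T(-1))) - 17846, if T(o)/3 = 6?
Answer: -17746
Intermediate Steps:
T(o) = 18 (T(o) = 3*6 = 18)
F(X) = 100 (F(X) = (-10)**2 = 100)
F(E(4, T(-1))) - 17846 = 100 - 17846 = -17746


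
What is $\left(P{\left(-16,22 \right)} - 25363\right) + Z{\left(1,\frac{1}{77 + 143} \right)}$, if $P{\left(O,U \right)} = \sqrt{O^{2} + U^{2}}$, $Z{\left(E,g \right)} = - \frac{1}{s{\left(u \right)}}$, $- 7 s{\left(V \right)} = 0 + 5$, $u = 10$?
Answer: $- \frac{126808}{5} + 2 \sqrt{185} \approx -25334.0$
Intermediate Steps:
$s{\left(V \right)} = - \frac{5}{7}$ ($s{\left(V \right)} = - \frac{0 + 5}{7} = \left(- \frac{1}{7}\right) 5 = - \frac{5}{7}$)
$Z{\left(E,g \right)} = \frac{7}{5}$ ($Z{\left(E,g \right)} = - \frac{1}{- \frac{5}{7}} = \left(-1\right) \left(- \frac{7}{5}\right) = \frac{7}{5}$)
$\left(P{\left(-16,22 \right)} - 25363\right) + Z{\left(1,\frac{1}{77 + 143} \right)} = \left(\sqrt{\left(-16\right)^{2} + 22^{2}} - 25363\right) + \frac{7}{5} = \left(\sqrt{256 + 484} - 25363\right) + \frac{7}{5} = \left(\sqrt{740} - 25363\right) + \frac{7}{5} = \left(2 \sqrt{185} - 25363\right) + \frac{7}{5} = \left(-25363 + 2 \sqrt{185}\right) + \frac{7}{5} = - \frac{126808}{5} + 2 \sqrt{185}$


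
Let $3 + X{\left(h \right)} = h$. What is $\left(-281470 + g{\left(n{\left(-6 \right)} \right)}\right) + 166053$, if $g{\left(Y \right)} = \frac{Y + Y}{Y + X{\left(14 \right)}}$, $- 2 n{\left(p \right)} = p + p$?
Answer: $- \frac{1962077}{17} \approx -1.1542 \cdot 10^{5}$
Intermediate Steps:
$n{\left(p \right)} = - p$ ($n{\left(p \right)} = - \frac{p + p}{2} = - \frac{2 p}{2} = - p$)
$X{\left(h \right)} = -3 + h$
$g{\left(Y \right)} = \frac{2 Y}{11 + Y}$ ($g{\left(Y \right)} = \frac{Y + Y}{Y + \left(-3 + 14\right)} = \frac{2 Y}{Y + 11} = \frac{2 Y}{11 + Y}$)
$\left(-281470 + g{\left(n{\left(-6 \right)} \right)}\right) + 166053 = \left(-281470 + \frac{2 \left(\left(-1\right) \left(-6\right)\right)}{11 - -6}\right) + 166053 = \left(-281470 + 2 \cdot 6 \frac{1}{11 + 6}\right) + 166053 = \left(-281470 + 2 \cdot 6 \cdot \frac{1}{17}\right) + 166053 = \left(-281470 + \frac{12}{17}\right) + 166053 = - \frac{4784978}{17} + 166053 = - \frac{1962077}{17}$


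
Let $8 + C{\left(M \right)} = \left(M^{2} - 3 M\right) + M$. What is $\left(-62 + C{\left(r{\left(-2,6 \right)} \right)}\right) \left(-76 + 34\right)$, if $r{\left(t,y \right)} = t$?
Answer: $2604$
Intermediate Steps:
$C{\left(M \right)} = -8 + M^{2} - 2 M$ ($C{\left(M \right)} = -8 + \left(\left(M^{2} - 3 M\right) + M\right) = -8 + \left(M^{2} - 2 M\right) = -8 + M^{2} - 2 M$)
$\left(-62 + C{\left(r{\left(-2,6 \right)} \right)}\right) \left(-76 + 34\right) = \left(-62 - \left(4 - 4\right)\right) \left(-76 + 34\right) = \left(-62 + \left(-8 + 4 + 4\right)\right) \left(-42\right) = \left(-62 + 0\right) \left(-42\right) = \left(-62\right) \left(-42\right) = 2604$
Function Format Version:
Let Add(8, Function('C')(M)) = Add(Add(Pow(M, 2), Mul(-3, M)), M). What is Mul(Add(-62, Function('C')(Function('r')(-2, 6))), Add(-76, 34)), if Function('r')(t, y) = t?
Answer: 2604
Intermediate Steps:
Function('C')(M) = Add(-8, Pow(M, 2), Mul(-2, M)) (Function('C')(M) = Add(-8, Add(Add(Pow(M, 2), Mul(-3, M)), M)) = Add(-8, Add(Pow(M, 2), Mul(-2, M))) = Add(-8, Pow(M, 2), Mul(-2, M)))
Mul(Add(-62, Function('C')(Function('r')(-2, 6))), Add(-76, 34)) = Mul(Add(-62, Add(-8, Pow(-2, 2), Mul(-2, -2))), Add(-76, 34)) = Mul(Add(-62, Add(-8, 4, 4)), -42) = Mul(Add(-62, 0), -42) = Mul(-62, -42) = 2604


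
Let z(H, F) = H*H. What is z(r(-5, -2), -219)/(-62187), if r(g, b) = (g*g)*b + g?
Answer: -3025/62187 ≈ -0.048644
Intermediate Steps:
r(g, b) = g + b*g² (r(g, b) = g²*b + g = b*g² + g = g + b*g²)
z(H, F) = H²
z(r(-5, -2), -219)/(-62187) = (-5*(1 - 2*(-5)))²/(-62187) = (-5*(1 + 10))²*(-1/62187) = (-5*11)²*(-1/62187) = (-55)²*(-1/62187) = 3025*(-1/62187) = -3025/62187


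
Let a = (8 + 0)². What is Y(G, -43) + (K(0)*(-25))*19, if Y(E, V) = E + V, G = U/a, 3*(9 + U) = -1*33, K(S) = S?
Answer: -693/16 ≈ -43.313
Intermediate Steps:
U = -20 (U = -9 + (-1*33)/3 = -9 + (⅓)*(-33) = -9 - 11 = -20)
a = 64 (a = 8² = 64)
G = -5/16 (G = -20/64 = -20*1/64 = -5/16 ≈ -0.31250)
Y(G, -43) + (K(0)*(-25))*19 = (-5/16 - 43) + (0*(-25))*19 = -693/16 + 0*19 = -693/16 + 0 = -693/16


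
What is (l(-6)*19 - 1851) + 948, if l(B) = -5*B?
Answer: -333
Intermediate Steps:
(l(-6)*19 - 1851) + 948 = (-5*(-6)*19 - 1851) + 948 = (30*19 - 1851) + 948 = (570 - 1851) + 948 = -1281 + 948 = -333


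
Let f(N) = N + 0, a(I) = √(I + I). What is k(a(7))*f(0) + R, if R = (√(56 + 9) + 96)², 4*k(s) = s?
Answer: (96 + √65)² ≈ 10829.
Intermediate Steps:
a(I) = √2*√I (a(I) = √(2*I) = √2*√I)
k(s) = s/4
f(N) = N
R = (96 + √65)² (R = (√65 + 96)² = (96 + √65)² ≈ 10829.)
k(a(7))*f(0) + R = ((√2*√7)/4)*0 + (96 + √65)² = (√14/4)*0 + (96 + √65)² = 0 + (96 + √65)² = (96 + √65)²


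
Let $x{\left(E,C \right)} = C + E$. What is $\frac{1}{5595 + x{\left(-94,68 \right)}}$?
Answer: $\frac{1}{5569} \approx 0.00017957$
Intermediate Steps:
$\frac{1}{5595 + x{\left(-94,68 \right)}} = \frac{1}{5595 + \left(68 - 94\right)} = \frac{1}{5595 - 26} = \frac{1}{5569}$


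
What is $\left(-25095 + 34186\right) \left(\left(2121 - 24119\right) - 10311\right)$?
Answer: $-293721119$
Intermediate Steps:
$\left(-25095 + 34186\right) \left(\left(2121 - 24119\right) - 10311\right) = 9091 \left(-21998 - 10311\right) = 9091 \left(-32309\right) = -293721119$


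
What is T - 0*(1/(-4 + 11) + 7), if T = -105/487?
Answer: -105/487 ≈ -0.21561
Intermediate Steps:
T = -105/487 (T = -105*1/487 = -105/487 ≈ -0.21561)
T - 0*(1/(-4 + 11) + 7) = -105/487 - 0*(1/(-4 + 11) + 7) = -105/487 - 0*(1/7 + 7) = -105/487 - 0*50/7 = -105/487 - 1*0 = -105/487 + 0 = -105/487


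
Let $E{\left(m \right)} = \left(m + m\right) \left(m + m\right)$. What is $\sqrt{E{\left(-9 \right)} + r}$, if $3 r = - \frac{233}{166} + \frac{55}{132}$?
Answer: $\frac{\sqrt{80271707}}{498} \approx 17.991$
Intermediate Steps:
$E{\left(m \right)} = 4 m^{2}$ ($E{\left(m \right)} = 2 m 2 m = 4 m^{2}$)
$r = - \frac{983}{2988}$ ($r = \frac{- \frac{233}{166} + \frac{55}{132}}{3} = \frac{\left(-233\right) \frac{1}{166} + 55 \cdot \frac{1}{132}}{3} = \frac{- \frac{233}{166} + \frac{5}{12}}{3} = \frac{1}{3} \left(- \frac{983}{996}\right) = - \frac{983}{2988} \approx -0.32898$)
$\sqrt{E{\left(-9 \right)} + r} = \sqrt{4 \left(-9\right)^{2} - \frac{983}{2988}} = \sqrt{4 \cdot 81 - \frac{983}{2988}} = \sqrt{324 - \frac{983}{2988}} = \sqrt{\frac{967129}{2988}} = \frac{\sqrt{80271707}}{498}$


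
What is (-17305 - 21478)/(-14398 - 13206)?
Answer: 38783/27604 ≈ 1.4050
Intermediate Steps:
(-17305 - 21478)/(-14398 - 13206) = -38783/(-27604) = -38783*(-1/27604) = 38783/27604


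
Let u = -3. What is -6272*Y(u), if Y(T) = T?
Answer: 18816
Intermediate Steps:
-6272*Y(u) = -6272*(-3) = 18816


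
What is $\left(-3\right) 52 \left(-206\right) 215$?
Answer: $6909240$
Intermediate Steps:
$\left(-3\right) 52 \left(-206\right) 215 = \left(-156\right) \left(-206\right) 215 = 32136 \cdot 215 = 6909240$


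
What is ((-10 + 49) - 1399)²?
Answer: 1849600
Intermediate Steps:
((-10 + 49) - 1399)² = (39 - 1399)² = (-1360)² = 1849600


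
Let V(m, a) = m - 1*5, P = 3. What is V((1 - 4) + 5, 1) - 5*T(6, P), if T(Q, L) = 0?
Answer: -3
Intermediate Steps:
V(m, a) = -5 + m (V(m, a) = m - 5 = -5 + m)
V((1 - 4) + 5, 1) - 5*T(6, P) = (-5 + ((1 - 4) + 5)) - 5*0 = (-5 + (-3 + 5)) + 0 = (-5 + 2) + 0 = -3 + 0 = -3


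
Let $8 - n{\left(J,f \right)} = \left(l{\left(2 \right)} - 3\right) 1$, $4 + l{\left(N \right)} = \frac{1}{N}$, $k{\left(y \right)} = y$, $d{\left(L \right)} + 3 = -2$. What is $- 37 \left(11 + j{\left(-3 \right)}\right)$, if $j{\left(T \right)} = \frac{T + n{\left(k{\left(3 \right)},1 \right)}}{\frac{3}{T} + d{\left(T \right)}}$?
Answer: $- \frac{4033}{12} \approx -336.08$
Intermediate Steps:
$d{\left(L \right)} = -5$ ($d{\left(L \right)} = -3 - 2 = -5$)
$l{\left(N \right)} = -4 + \frac{1}{N}$
$n{\left(J,f \right)} = \frac{29}{2}$ ($n{\left(J,f \right)} = 8 - \left(\left(-4 + \frac{1}{2}\right) - 3\right) 1 = 8 - \left(- \frac{7}{2} - 3\right) 1 = 8 - \left(- \frac{13}{2}\right) 1 = 8 - - \frac{13}{2} = 8 + \frac{13}{2} = \frac{29}{2}$)
$j{\left(T \right)} = \frac{\frac{29}{2} + T}{-5 + \frac{3}{T}}$ ($j{\left(T \right)} = \frac{T + \frac{29}{2}}{\frac{3}{T} - 5} = \frac{\frac{29}{2} + T}{-5 + \frac{3}{T}}$)
$- 37 \left(11 + j{\left(-3 \right)}\right) = - 37 \left(11 + \frac{1}{2} \left(-3\right) \frac{1}{3 - -15} \left(29 + 2 \left(-3\right)\right)\right) = - 37 \left(11 + \frac{1}{2} \left(-3\right) \frac{1}{3 + 15} \left(29 - 6\right)\right) = - 37 \left(11 + \frac{1}{2} \left(-3\right) \frac{1}{18} \cdot 23\right) = - 37 \left(11 - \frac{23}{12}\right) = \left(-37\right) \frac{109}{12} = - \frac{4033}{12}$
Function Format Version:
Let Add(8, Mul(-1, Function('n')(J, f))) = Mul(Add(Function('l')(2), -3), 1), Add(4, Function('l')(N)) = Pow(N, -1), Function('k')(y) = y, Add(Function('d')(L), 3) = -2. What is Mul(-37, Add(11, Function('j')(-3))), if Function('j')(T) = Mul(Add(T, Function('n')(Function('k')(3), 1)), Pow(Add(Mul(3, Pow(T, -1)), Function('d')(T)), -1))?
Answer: Rational(-4033, 12) ≈ -336.08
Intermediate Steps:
Function('d')(L) = -5 (Function('d')(L) = Add(-3, -2) = -5)
Function('l')(N) = Add(-4, Pow(N, -1))
Function('n')(J, f) = Rational(29, 2) (Function('n')(J, f) = Add(8, Mul(-1, Mul(Add(Add(-4, Pow(2, -1)), -3), 1))) = Add(8, Mul(-1, Mul(Add(Add(-4, Rational(1, 2)), -3), 1))) = Add(8, Mul(-1, Mul(Add(Rational(-7, 2), -3), 1))) = Add(8, Mul(-1, Mul(Rational(-13, 2), 1))) = Add(8, Mul(-1, Rational(-13, 2))) = Add(8, Rational(13, 2)) = Rational(29, 2))
Function('j')(T) = Mul(Pow(Add(-5, Mul(3, Pow(T, -1))), -1), Add(Rational(29, 2), T)) (Function('j')(T) = Mul(Add(T, Rational(29, 2)), Pow(Add(Mul(3, Pow(T, -1)), -5), -1)) = Mul(Add(Rational(29, 2), T), Pow(Add(-5, Mul(3, Pow(T, -1))), -1)) = Mul(Pow(Add(-5, Mul(3, Pow(T, -1))), -1), Add(Rational(29, 2), T)))
Mul(-37, Add(11, Function('j')(-3))) = Mul(-37, Add(11, Mul(Rational(1, 2), -3, Pow(Add(3, Mul(-5, -3)), -1), Add(29, Mul(2, -3))))) = Mul(-37, Add(11, Mul(Rational(1, 2), -3, Pow(Add(3, 15), -1), Add(29, -6)))) = Mul(-37, Add(11, Mul(Rational(1, 2), -3, Pow(18, -1), 23))) = Mul(-37, Add(11, Mul(Rational(1, 2), -3, Rational(1, 18), 23))) = Mul(-37, Add(11, Rational(-23, 12))) = Mul(-37, Rational(109, 12)) = Rational(-4033, 12)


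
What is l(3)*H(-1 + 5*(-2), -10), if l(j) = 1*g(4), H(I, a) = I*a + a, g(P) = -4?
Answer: -400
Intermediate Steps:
H(I, a) = a + I*a
l(j) = -4 (l(j) = 1*(-4) = -4)
l(3)*H(-1 + 5*(-2), -10) = -(-40)*(1 + (-1 + 5*(-2))) = -(-40)*(1 + (-1 - 10)) = -(-40)*(1 - 11) = -(-40)*(-10) = -4*100 = -400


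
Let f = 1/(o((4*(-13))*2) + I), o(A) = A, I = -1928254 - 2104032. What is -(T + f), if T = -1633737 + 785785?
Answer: 3419273165281/4032390 ≈ 8.4795e+5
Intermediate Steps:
I = -4032286
T = -847952
f = -1/4032390 (f = 1/((4*(-13))*2 - 4032286) = 1/(-52*2 - 4032286) = 1/(-104 - 4032286) = 1/(-4032390) = -1/4032390 ≈ -2.4799e-7)
-(T + f) = -(-847952 - 1/4032390) = -1*(-3419273165281/4032390) = 3419273165281/4032390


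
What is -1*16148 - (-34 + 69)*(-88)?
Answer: -13068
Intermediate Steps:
-1*16148 - (-34 + 69)*(-88) = -16148 - 35*(-88) = -16148 - 1*(-3080) = -16148 + 3080 = -13068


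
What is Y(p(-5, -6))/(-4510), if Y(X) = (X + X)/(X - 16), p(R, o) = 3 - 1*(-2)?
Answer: 1/4961 ≈ 0.00020157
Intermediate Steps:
p(R, o) = 5 (p(R, o) = 3 + 2 = 5)
Y(X) = 2*X/(-16 + X) (Y(X) = (2*X)/(-16 + X) = 2*X/(-16 + X))
Y(p(-5, -6))/(-4510) = (2*5/(-16 + 5))/(-4510) = (2*5/(-11))*(-1/4510) = (2*5*(-1/11))*(-1/4510) = -10/11*(-1/4510) = 1/4961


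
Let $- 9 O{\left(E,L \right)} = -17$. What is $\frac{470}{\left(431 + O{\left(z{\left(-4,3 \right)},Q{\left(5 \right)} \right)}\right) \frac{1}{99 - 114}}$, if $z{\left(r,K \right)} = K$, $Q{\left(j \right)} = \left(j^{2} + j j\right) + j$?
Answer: $- \frac{31725}{1948} \approx -16.286$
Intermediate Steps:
$Q{\left(j \right)} = j + 2 j^{2}$ ($Q{\left(j \right)} = \left(j^{2} + j^{2}\right) + j = 2 j^{2} + j = j + 2 j^{2}$)
$O{\left(E,L \right)} = \frac{17}{9}$ ($O{\left(E,L \right)} = \left(- \frac{1}{9}\right) \left(-17\right) = \frac{17}{9}$)
$\frac{470}{\left(431 + O{\left(z{\left(-4,3 \right)},Q{\left(5 \right)} \right)}\right) \frac{1}{99 - 114}} = \frac{470}{\left(431 + \frac{17}{9}\right) \frac{1}{99 - 114}} = \frac{470}{\frac{3896}{9} \frac{1}{-15}} = \frac{470}{\frac{3896}{9} \left(- \frac{1}{15}\right)} = \frac{470}{- \frac{3896}{135}} = 470 \left(- \frac{135}{3896}\right) = - \frac{31725}{1948}$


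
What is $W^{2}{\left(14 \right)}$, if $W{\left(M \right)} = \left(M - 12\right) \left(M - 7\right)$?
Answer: $196$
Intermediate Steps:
$W{\left(M \right)} = \left(-12 + M\right) \left(-7 + M\right)$
$W^{2}{\left(14 \right)} = \left(84 + 14^{2} - 266\right)^{2} = \left(84 + 196 - 266\right)^{2} = 14^{2} = 196$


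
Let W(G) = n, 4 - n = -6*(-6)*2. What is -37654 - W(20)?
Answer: -37586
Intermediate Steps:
n = -68 (n = 4 - (-6*(-6))*2 = 4 - 36*2 = 4 - 1*72 = 4 - 72 = -68)
W(G) = -68
-37654 - W(20) = -37654 - 1*(-68) = -37654 + 68 = -37586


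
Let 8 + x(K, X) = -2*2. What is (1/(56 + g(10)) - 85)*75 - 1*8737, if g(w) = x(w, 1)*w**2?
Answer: -17288203/1144 ≈ -15112.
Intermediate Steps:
x(K, X) = -12 (x(K, X) = -8 - 2*2 = -8 - 4 = -12)
g(w) = -12*w**2
(1/(56 + g(10)) - 85)*75 - 1*8737 = (1/(56 - 12*10**2) - 85)*75 - 1*8737 = (1/(56 - 12*100) - 85)*75 - 8737 = (1/(56 - 1200) - 85)*75 - 8737 = (1/(-1144) - 85)*75 - 8737 = (-1/1144 - 85)*75 - 8737 = -97241/1144*75 - 8737 = -7293075/1144 - 8737 = -17288203/1144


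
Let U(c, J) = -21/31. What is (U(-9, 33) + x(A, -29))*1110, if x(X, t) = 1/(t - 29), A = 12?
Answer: -693195/899 ≈ -771.07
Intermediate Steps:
U(c, J) = -21/31 (U(c, J) = -21*1/31 = -21/31)
x(X, t) = 1/(-29 + t)
(U(-9, 33) + x(A, -29))*1110 = (-21/31 + 1/(-29 - 29))*1110 = (-21/31 + 1/(-58))*1110 = (-21/31 - 1/58)*1110 = -1249/1798*1110 = -693195/899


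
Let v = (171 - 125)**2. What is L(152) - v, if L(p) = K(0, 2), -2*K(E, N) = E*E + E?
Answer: -2116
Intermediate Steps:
K(E, N) = -E/2 - E**2/2 (K(E, N) = -(E*E + E)/2 = -(E**2 + E)/2 = -(E + E**2)/2 = -E/2 - E**2/2)
L(p) = 0 (L(p) = -1/2*0*(1 + 0) = -1/2*0*1 = 0)
v = 2116 (v = 46**2 = 2116)
L(152) - v = 0 - 1*2116 = 0 - 2116 = -2116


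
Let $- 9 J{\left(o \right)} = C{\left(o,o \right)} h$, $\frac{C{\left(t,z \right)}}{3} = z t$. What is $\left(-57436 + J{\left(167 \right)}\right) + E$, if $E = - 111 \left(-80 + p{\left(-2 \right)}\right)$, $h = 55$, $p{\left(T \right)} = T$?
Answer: $- \frac{1678897}{3} \approx -5.5963 \cdot 10^{5}$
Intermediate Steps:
$C{\left(t,z \right)} = 3 t z$ ($C{\left(t,z \right)} = 3 z t = 3 t z$)
$J{\left(o \right)} = - \frac{55 o^{2}}{3}$ ($J{\left(o \right)} = - \frac{3 o o 55}{9} = - \frac{3 o^{2} \cdot 55}{9} = - \frac{165 o^{2}}{9} = - \frac{55 o^{2}}{3}$)
$E = 9102$ ($E = - 111 \left(-80 - 2\right) = \left(-111\right) \left(-82\right) = 9102$)
$\left(-57436 + J{\left(167 \right)}\right) + E = \left(-57436 - \frac{55 \cdot 167^{2}}{3}\right) + 9102 = \left(-57436 - \frac{1533895}{3}\right) + 9102 = - \frac{1706203}{3} + 9102 = - \frac{1678897}{3}$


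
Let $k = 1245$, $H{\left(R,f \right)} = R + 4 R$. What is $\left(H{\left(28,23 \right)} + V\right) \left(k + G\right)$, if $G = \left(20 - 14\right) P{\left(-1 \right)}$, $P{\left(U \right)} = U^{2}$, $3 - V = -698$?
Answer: $1052091$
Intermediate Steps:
$H{\left(R,f \right)} = 5 R$
$V = 701$ ($V = 3 - -698 = 3 + 698 = 701$)
$G = 6$ ($G = \left(20 - 14\right) \left(-1\right)^{2} = 6 \cdot 1 = 6$)
$\left(H{\left(28,23 \right)} + V\right) \left(k + G\right) = \left(5 \cdot 28 + 701\right) \left(1245 + 6\right) = \left(140 + 701\right) 1251 = 841 \cdot 1251 = 1052091$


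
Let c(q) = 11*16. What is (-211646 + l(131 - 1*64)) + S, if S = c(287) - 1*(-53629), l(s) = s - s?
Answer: -157841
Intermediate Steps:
l(s) = 0
c(q) = 176
S = 53805 (S = 176 - 1*(-53629) = 176 + 53629 = 53805)
(-211646 + l(131 - 1*64)) + S = (-211646 + 0) + 53805 = -211646 + 53805 = -157841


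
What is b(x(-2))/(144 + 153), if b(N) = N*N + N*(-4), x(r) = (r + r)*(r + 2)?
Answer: 0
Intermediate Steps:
x(r) = 2*r*(2 + r) (x(r) = (2*r)*(2 + r) = 2*r*(2 + r))
b(N) = N² - 4*N
b(x(-2))/(144 + 153) = ((2*(-2)*(2 - 2))*(-4 + 2*(-2)*(2 - 2)))/(144 + 153) = ((2*(-2)*0)*(-4 + 2*(-2)*0))/297 = (0*(-4 + 0))*(1/297) = (0*(-4))*(1/297) = 0*(1/297) = 0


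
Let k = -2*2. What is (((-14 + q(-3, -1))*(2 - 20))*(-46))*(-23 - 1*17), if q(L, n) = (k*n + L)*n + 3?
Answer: 397440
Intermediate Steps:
k = -4
q(L, n) = 3 + n*(L - 4*n) (q(L, n) = (-4*n + L)*n + 3 = (L - 4*n)*n + 3 = n*(L - 4*n) + 3 = 3 + n*(L - 4*n))
(((-14 + q(-3, -1))*(2 - 20))*(-46))*(-23 - 1*17) = (((-14 + (3 - 4*(-1)² - 3*(-1)))*(2 - 20))*(-46))*(-23 - 1*17) = (((-14 + (3 - 4*1 + 3))*(-18))*(-46))*(-23 - 17) = (((-14 + (3 - 4 + 3))*(-18))*(-46))*(-40) = (((-14 + 2)*(-18))*(-46))*(-40) = (-12*(-18)*(-46))*(-40) = (216*(-46))*(-40) = -9936*(-40) = 397440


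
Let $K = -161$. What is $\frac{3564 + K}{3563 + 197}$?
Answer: $\frac{3403}{3760} \approx 0.90505$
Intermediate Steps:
$\frac{3564 + K}{3563 + 197} = \frac{3564 - 161}{3563 + 197} = \frac{3403}{3760}$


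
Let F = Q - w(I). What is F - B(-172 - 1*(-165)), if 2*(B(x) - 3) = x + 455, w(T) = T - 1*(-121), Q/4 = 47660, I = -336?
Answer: 190628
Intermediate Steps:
Q = 190640 (Q = 4*47660 = 190640)
w(T) = 121 + T (w(T) = T + 121 = 121 + T)
B(x) = 461/2 + x/2 (B(x) = 3 + (x + 455)/2 = 3 + (455 + x)/2 = 3 + (455/2 + x/2) = 461/2 + x/2)
F = 190855 (F = 190640 - (121 - 336) = 190640 - 1*(-215) = 190640 + 215 = 190855)
F - B(-172 - 1*(-165)) = 190855 - (461/2 + (-172 - 1*(-165))/2) = 190855 - (461/2 + (-172 + 165)/2) = 190855 - (461/2 + (½)*(-7)) = 190855 - (461/2 - 7/2) = 190855 - 1*227 = 190855 - 227 = 190628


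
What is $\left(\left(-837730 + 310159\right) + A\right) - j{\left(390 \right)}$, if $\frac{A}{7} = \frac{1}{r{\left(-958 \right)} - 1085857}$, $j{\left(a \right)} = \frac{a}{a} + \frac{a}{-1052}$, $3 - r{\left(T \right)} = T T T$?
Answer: $- \frac{60920999213628896}{115474365627} \approx -5.2757 \cdot 10^{5}$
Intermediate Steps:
$r{\left(T \right)} = 3 - T^{3}$ ($r{\left(T \right)} = 3 - T T T = 3 - T^{2} T = 3 - T^{3}$)
$j{\left(a \right)} = 1 - \frac{a}{1052}$ ($j{\left(a \right)} = 1 + a \left(- \frac{1}{1052}\right) = 1 - \frac{a}{1052}$)
$A = \frac{7}{878132058}$ ($A = \frac{7}{\left(3 - \left(-958\right)^{3}\right) - 1085857} = \frac{7}{\left(3 - -879217912\right) - 1085857} = \frac{7}{\left(3 + 879217912\right) - 1085857} = \frac{7}{879217915 - 1085857} = \frac{7}{878132058} \approx 7.9715 \cdot 10^{-9}$)
$\left(\left(-837730 + 310159\right) + A\right) - j{\left(390 \right)} = \left(\left(-837730 + 310159\right) + \frac{7}{878132058}\right) - \left(1 - \frac{195}{526}\right) = \left(-527571 + \frac{7}{878132058}\right) - \left(1 - \frac{195}{526}\right) = - \frac{463277007971111}{878132058} - \frac{331}{526} = - \frac{60920999213628896}{115474365627}$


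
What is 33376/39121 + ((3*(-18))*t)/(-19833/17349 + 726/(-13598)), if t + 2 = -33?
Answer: -1452798389484281/920271019789 ≈ -1578.7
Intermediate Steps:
t = -35 (t = -2 - 33 = -35)
33376/39121 + ((3*(-18))*t)/(-19833/17349 + 726/(-13598)) = 33376/39121 + ((3*(-18))*(-35))/(-19833/17349 + 726/(-13598)) = 33376*(1/39121) + (-54*(-35))/(-19833*1/17349 + 726*(-1/13598)) = 33376/39121 + 1890/(-6611/5783 - 363/6799) = 33376/39121 + 1890/(-47047418/39318617) = 33376/39121 + 1890*(-39318617/47047418) = 33376/39121 - 37156093065/23523709 = -1452798389484281/920271019789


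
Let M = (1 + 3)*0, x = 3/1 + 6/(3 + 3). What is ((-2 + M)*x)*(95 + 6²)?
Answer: -1048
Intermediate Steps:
x = 4 (x = 3*1 + 6/6 = 3 + 6*(⅙) = 3 + 1 = 4)
M = 0 (M = 4*0 = 0)
((-2 + M)*x)*(95 + 6²) = ((-2 + 0)*4)*(95 + 6²) = (-2*4)*(95 + 36) = -8*131 = -1048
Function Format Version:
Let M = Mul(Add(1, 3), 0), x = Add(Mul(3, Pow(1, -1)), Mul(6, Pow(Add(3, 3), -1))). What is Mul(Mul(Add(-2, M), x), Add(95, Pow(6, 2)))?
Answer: -1048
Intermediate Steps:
x = 4 (x = Add(Mul(3, 1), Mul(6, Pow(6, -1))) = Add(3, Mul(6, Rational(1, 6))) = Add(3, 1) = 4)
M = 0 (M = Mul(4, 0) = 0)
Mul(Mul(Add(-2, M), x), Add(95, Pow(6, 2))) = Mul(Mul(Add(-2, 0), 4), Add(95, Pow(6, 2))) = Mul(Mul(-2, 4), Add(95, 36)) = Mul(-8, 131) = -1048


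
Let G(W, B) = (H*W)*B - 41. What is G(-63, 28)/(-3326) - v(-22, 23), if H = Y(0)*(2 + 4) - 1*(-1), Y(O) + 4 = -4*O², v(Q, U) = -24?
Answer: 39293/3326 ≈ 11.814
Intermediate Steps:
Y(O) = -4 - 4*O²
H = -23 (H = (-4 - 4*0²)*(2 + 4) - 1*(-1) = (-4 - 4*0)*6 + 1 = (-4 + 0)*6 + 1 = -4*6 + 1 = -24 + 1 = -23)
G(W, B) = -41 - 23*B*W (G(W, B) = (-23*W)*B - 41 = -23*B*W - 41 = -41 - 23*B*W)
G(-63, 28)/(-3326) - v(-22, 23) = (-41 - 23*28*(-63))/(-3326) - 1*(-24) = (-41 + 40572)*(-1/3326) + 24 = 40531*(-1/3326) + 24 = -40531/3326 + 24 = 39293/3326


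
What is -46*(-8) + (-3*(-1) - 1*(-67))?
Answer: 438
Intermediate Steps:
-46*(-8) + (-3*(-1) - 1*(-67)) = 368 + (3 + 67) = 368 + 70 = 438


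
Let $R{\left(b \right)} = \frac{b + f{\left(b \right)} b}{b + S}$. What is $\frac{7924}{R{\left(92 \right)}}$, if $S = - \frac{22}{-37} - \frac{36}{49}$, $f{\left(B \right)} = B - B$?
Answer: $\frac{47131386}{5957} \approx 7911.9$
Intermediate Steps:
$f{\left(B \right)} = 0$
$S = - \frac{254}{1813}$ ($S = \left(-22\right) \left(- \frac{1}{37}\right) - \frac{36}{49} = \frac{22}{37} - \frac{36}{49} = - \frac{254}{1813} \approx -0.1401$)
$R{\left(b \right)} = \frac{b}{- \frac{254}{1813} + b}$ ($R{\left(b \right)} = \frac{b + 0 b}{b - \frac{254}{1813}} = \frac{b + 0}{- \frac{254}{1813} + b} = \frac{b}{- \frac{254}{1813} + b}$)
$\frac{7924}{R{\left(92 \right)}} = \frac{7924}{1813 \cdot 92 \frac{1}{-254 + 1813 \cdot 92}} = \frac{7924}{1813 \cdot 92 \frac{1}{-254 + 166796}} = \frac{7924}{1813 \cdot 92 \cdot \frac{1}{166542}} = \frac{7924}{\frac{83398}{83271}} = 7924 \cdot \frac{83271}{83398} = \frac{47131386}{5957}$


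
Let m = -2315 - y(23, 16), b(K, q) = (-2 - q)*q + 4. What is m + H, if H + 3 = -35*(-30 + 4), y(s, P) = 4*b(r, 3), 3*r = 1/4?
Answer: -1364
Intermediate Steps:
r = 1/12 (r = (⅓)/4 = (⅓)*(¼) = 1/12 ≈ 0.083333)
b(K, q) = 4 + q*(-2 - q) (b(K, q) = q*(-2 - q) + 4 = 4 + q*(-2 - q))
y(s, P) = -44 (y(s, P) = 4*(4 - 1*3² - 2*3) = 4*(4 - 1*9 - 6) = 4*(4 - 9 - 6) = 4*(-11) = -44)
m = -2271 (m = -2315 - 1*(-44) = -2315 + 44 = -2271)
H = 907 (H = -3 - 35*(-30 + 4) = -3 - 35*(-26) = -3 + 910 = 907)
m + H = -2271 + 907 = -1364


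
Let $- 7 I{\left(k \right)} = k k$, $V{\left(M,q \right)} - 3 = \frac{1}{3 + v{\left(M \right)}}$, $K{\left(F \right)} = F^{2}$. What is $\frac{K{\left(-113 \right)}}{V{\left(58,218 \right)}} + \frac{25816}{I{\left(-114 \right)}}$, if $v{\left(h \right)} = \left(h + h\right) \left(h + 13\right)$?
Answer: $\frac{340690407155}{80308782} \approx 4242.3$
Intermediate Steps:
$v{\left(h \right)} = 2 h \left(13 + h\right)$
$V{\left(M,q \right)} = 3 + \frac{1}{3 + 2 M \left(13 + M\right)}$
$I{\left(k \right)} = - \frac{k^{2}}{7}$ ($I{\left(k \right)} = - \frac{k k}{7} = - \frac{k^{2}}{7}$)
$\frac{K{\left(-113 \right)}}{V{\left(58,218 \right)}} + \frac{25816}{I{\left(-114 \right)}} = \frac{\left(-113\right)^{2}}{2 \frac{1}{3 + 2 \cdot 58 \left(13 + 58\right)} \left(5 + 3 \cdot 58 \left(13 + 58\right)\right)} + \frac{25816}{\left(- \frac{1}{7}\right) \left(-114\right)^{2}} = \frac{12769}{2 \frac{1}{3 + 2 \cdot 58 \cdot 71} \left(5 + 3 \cdot 58 \cdot 71\right)} + \frac{25816}{\left(- \frac{1}{7}\right) 12996} = \frac{12769}{2 \frac{1}{3 + 8236} \left(5 + 12354\right)} + \frac{25816}{- \frac{12996}{7}} = \frac{12769}{2 \cdot \frac{1}{8239} \cdot 12359} + 25816 \left(- \frac{7}{12996}\right) = \frac{12769}{2 \cdot \frac{1}{8239} \cdot 12359} - \frac{45178}{3249} = \frac{12769}{\frac{24718}{8239}} - \frac{45178}{3249} = 12769 \cdot \frac{8239}{24718} - \frac{45178}{3249} = \frac{105203791}{24718} - \frac{45178}{3249} = \frac{340690407155}{80308782}$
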